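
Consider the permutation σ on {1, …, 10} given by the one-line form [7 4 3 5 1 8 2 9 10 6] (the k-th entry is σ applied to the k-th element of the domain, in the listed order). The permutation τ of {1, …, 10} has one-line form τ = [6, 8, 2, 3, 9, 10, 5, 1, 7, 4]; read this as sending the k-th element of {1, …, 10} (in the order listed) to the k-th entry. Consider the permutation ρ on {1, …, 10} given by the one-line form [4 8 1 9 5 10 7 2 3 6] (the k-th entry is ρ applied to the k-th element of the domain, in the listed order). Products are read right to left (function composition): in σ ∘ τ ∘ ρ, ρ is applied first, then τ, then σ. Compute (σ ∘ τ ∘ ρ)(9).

Apply the permutations in order: ρ(9) = 3, then τ(3) = 2, then σ(2) = 4. So (σ ∘ τ ∘ ρ)(9) = 4.

4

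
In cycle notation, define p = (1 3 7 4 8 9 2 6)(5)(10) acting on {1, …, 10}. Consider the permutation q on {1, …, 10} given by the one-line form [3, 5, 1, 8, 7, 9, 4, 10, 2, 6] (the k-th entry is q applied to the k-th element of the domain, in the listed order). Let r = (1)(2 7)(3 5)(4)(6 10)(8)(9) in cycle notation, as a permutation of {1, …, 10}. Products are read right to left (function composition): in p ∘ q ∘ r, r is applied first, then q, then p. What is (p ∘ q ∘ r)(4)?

Apply the permutations in order: r(4) = 4, then q(4) = 8, then p(8) = 9. So (p ∘ q ∘ r)(4) = 9.

9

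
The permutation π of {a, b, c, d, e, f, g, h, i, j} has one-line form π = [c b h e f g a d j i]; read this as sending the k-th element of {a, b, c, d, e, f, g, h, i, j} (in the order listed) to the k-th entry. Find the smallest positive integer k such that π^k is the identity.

14

Decomposing into disjoint cycles gives cycle lengths 7, 2, 1.
The order of π is the least common multiple of its cycle lengths: lcm(7, 2) = 14.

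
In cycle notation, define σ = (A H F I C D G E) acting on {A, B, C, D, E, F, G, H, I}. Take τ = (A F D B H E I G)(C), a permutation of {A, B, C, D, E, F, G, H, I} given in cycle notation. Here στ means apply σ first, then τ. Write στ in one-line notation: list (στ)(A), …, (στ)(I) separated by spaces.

E H B A F G I D C

(στ)(x) = τ(σ(x)). Computing each image: τ(σ(A)) = τ(H) = E, τ(σ(B)) = τ(B) = H, τ(σ(C)) = τ(D) = B, τ(σ(D)) = τ(G) = A, τ(σ(E)) = τ(A) = F, τ(σ(F)) = τ(I) = G, τ(σ(G)) = τ(E) = I, τ(σ(H)) = τ(F) = D, τ(σ(I)) = τ(C) = C.
Hence στ = [E H B A F G I D C].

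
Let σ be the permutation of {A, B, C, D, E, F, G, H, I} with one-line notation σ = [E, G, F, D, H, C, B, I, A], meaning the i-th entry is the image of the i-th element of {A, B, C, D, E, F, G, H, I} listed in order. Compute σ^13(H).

I

Tracing H → I → … returns to H after 4 steps, so H lies in a 4-cycle (A E H I).
Powers repeat with period 4 on this cycle, and 13 mod 4 = 1, so σ^13(H) = σ^1(H).
Stepping 1 place around the cycle: H → I.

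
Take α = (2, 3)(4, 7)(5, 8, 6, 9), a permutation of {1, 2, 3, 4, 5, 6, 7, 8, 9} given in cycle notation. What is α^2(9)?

9 lies in the 4-cycle (5, 8, 6, 9).
Stepping 2 places around the cycle: 9 → 5 → 8.

8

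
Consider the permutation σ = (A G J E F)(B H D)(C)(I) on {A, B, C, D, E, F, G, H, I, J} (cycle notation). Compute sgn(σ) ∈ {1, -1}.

The cycle lengths are 5, 3, 1, 1.
A cycle is odd iff its length is even; σ has 0 even-length cycles, so sgn(σ) = (−1)^0 and σ is even.

1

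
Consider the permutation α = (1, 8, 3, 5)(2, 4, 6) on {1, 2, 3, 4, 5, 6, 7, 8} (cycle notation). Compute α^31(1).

1 lies in the 4-cycle (1, 8, 3, 5).
Powers repeat with period 4 on this cycle, and 31 mod 4 = 3, so α^31(1) = α^3(1).
Stepping 3 places around the cycle: 1 → 8 → 3 → 5.

5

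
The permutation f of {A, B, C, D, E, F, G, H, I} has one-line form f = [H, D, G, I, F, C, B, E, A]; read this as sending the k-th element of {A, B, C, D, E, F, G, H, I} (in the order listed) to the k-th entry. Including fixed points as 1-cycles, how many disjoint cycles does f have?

The cycle decomposition is (A H E F C G B D I), which has 1 cycle (counting 1-cycles).

1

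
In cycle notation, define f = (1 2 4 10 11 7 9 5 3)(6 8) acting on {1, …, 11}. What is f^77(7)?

2

7 lies in the 9-cycle (1 2 4 10 11 7 9 5 3).
Since the cycle has length 9, f^77 acts on it the same as f^5 (77 mod 9 = 5).
Stepping 5 places around the cycle: 7 → 9 → 5 → 3 → 1 → 2.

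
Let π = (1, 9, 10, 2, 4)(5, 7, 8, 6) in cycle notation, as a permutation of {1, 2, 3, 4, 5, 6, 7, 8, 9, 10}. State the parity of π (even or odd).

The cycle lengths are 5, 4, 1.
A cycle of length ℓ contributes ℓ−1 transpositions, so π is a product of 4 + 3 = 7 transpositions — odd.

odd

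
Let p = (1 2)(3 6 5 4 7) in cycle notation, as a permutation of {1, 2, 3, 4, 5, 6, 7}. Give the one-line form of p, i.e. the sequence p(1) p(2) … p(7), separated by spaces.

2 1 6 7 4 5 3

Image by image: 1↦2, 2↦1, 3↦6, 4↦7, 5↦4, 6↦5, 7↦3.
Listing these in domain order gives 2 1 6 7 4 5 3.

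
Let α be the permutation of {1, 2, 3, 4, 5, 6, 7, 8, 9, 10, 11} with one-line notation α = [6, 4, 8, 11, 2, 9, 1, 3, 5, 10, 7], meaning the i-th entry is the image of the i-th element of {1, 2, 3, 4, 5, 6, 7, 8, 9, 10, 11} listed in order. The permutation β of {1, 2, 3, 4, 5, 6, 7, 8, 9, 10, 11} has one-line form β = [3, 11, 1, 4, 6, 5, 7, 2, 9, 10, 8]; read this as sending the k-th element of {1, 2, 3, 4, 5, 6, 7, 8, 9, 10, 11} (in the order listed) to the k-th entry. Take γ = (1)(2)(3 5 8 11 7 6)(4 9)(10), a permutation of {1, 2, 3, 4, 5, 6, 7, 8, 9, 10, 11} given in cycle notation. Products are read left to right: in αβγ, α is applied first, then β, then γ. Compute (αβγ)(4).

Chase 4: α(4) = 11; β(11) = 8; γ(8) = 11. Hence (αβγ)(4) = 11.

11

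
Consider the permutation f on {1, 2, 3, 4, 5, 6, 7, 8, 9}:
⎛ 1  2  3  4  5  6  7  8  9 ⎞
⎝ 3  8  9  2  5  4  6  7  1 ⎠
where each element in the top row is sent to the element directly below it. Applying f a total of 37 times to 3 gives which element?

9

Tracing 3 → 9 → … returns to 3 after 3 steps, so 3 lies in a 3-cycle (1 3 9).
Since the cycle has length 3, f^37 acts on it the same as f^1 (37 mod 3 = 1).
Stepping 1 place around the cycle: 3 → 9.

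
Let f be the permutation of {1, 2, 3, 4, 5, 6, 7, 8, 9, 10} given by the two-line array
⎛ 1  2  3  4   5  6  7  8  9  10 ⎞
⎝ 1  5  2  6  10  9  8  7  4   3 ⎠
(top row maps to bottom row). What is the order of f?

12

Decomposing into disjoint cycles gives cycle lengths 4, 3, 2, 1.
The order of f is the least common multiple of its cycle lengths: lcm(4, 3, 2) = 12.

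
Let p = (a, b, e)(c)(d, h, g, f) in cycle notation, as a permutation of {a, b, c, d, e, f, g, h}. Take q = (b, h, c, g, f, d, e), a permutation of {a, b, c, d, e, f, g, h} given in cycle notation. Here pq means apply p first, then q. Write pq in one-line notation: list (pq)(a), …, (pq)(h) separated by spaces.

(pq)(x) = q(p(x)). Computing each image: q(p(a)) = q(b) = h, q(p(b)) = q(e) = b, q(p(c)) = q(c) = g, q(p(d)) = q(h) = c, q(p(e)) = q(a) = a, q(p(f)) = q(d) = e, q(p(g)) = q(f) = d, q(p(h)) = q(g) = f.
Hence pq = [h b g c a e d f].

h b g c a e d f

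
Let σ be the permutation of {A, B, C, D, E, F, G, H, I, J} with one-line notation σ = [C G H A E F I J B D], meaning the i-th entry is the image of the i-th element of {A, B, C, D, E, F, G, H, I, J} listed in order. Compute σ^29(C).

A

Tracing C → H → … returns to C after 5 steps, so C lies in a 5-cycle (A, C, H, J, D).
On a 5-cycle, σ^5 is the identity, so σ^29 = σ^4 there (29 ≡ 4 mod 5).
Advancing 4 steps from C: C → H → J → D → A.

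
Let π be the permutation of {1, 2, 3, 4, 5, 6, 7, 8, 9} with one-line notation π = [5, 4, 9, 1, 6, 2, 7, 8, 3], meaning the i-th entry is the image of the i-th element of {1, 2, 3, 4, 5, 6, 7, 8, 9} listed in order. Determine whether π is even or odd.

odd

In disjoint-cycle form the cycle lengths are 5, 2, 1, 1.
A cycle is odd iff its length is even; π has 1 even-length cycle, so sgn(π) = (−1)^1 and π is odd.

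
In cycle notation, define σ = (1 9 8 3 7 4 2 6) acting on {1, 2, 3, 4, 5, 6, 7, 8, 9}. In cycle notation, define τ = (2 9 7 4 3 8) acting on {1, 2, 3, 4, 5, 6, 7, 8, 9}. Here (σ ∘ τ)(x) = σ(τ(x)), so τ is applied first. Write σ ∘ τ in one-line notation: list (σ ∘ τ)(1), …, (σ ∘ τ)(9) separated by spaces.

9 8 3 7 5 1 2 6 4

For each element, apply τ then σ: 1 → 1 → 9; 2 → 9 → 8; 3 → 8 → 3; 4 → 3 → 7; 5 → 5 → 5; 6 → 6 → 1; 7 → 4 → 2; 8 → 2 → 6; 9 → 7 → 4.
Collecting the images, σ ∘ τ = [9 8 3 7 5 1 2 6 4].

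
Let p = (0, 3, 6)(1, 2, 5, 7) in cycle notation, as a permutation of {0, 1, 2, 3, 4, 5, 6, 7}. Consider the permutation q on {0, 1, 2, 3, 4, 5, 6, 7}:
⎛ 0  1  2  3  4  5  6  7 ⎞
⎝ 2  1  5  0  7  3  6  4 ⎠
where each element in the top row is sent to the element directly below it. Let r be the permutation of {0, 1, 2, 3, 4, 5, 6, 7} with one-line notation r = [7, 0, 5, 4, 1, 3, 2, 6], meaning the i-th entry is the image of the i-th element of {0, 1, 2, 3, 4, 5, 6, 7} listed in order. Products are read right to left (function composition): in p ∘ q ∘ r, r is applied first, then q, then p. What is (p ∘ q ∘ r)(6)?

(p ∘ q ∘ r)(6) = p(q(r(6))). r(6) = 2, then q(2) = 5, then p(5) = 7, so the result is 7.

7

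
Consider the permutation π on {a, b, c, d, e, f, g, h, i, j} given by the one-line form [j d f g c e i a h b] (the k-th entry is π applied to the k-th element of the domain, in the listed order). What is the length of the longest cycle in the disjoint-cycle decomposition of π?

Decomposing into disjoint cycles gives (a, j, b, d, g, i, h)(c, f, e); the longest has length 7.

7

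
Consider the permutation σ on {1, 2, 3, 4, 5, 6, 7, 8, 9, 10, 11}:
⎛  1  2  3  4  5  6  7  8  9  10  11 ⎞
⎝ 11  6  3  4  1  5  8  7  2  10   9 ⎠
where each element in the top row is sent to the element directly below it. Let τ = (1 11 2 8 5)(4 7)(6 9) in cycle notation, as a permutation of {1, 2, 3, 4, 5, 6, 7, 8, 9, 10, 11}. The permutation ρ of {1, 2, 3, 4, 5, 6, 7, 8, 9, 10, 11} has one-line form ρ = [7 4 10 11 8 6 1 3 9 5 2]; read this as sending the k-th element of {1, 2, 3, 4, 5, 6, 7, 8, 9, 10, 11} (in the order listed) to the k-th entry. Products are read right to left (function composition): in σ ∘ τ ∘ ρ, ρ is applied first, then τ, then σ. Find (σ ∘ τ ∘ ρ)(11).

7

Chase 11: ρ(11) = 2; τ(2) = 8; σ(8) = 7. Hence (σ ∘ τ ∘ ρ)(11) = 7.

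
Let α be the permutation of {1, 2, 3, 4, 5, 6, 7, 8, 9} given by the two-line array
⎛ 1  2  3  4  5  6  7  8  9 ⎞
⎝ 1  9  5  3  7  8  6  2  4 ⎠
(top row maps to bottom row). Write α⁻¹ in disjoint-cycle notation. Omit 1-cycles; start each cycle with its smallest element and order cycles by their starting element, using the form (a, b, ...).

(2, 8, 6, 7, 5, 3, 4, 9)

The cycle decomposition of α is (2, 9, 4, 3, 5, 7, 6, 8).
The inverse reverses every cycle; in canonical form, α⁻¹ = (2, 8, 6, 7, 5, 3, 4, 9).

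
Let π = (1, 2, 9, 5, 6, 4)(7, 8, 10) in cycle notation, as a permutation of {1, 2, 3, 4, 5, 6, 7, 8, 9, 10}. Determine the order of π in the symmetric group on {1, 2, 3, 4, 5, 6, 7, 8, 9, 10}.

The cycle type of π is (6, 3, 1).
The order of π is the least common multiple of its cycle lengths: lcm(6, 3) = 6.

6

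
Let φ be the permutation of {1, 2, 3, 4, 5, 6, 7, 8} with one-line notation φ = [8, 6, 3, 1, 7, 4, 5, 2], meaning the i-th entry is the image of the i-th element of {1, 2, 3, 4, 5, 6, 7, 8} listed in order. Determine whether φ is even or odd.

In disjoint-cycle form the cycle lengths are 5, 2, 1.
A cycle of length ℓ contributes ℓ−1 transpositions, so φ is a product of 4 + 1 = 5 transpositions — odd.

odd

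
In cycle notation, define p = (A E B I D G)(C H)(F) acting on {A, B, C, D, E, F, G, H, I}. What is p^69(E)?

E lies in the 6-cycle (A E B I D G).
On a 6-cycle, p^6 is the identity, so p^69 = p^3 there (69 ≡ 3 mod 6).
Stepping 3 places around the cycle: E → B → I → D.

D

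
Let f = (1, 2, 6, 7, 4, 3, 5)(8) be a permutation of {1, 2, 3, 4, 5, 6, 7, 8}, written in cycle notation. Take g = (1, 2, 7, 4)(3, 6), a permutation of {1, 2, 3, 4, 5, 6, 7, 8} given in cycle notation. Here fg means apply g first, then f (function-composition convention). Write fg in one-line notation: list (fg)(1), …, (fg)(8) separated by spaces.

6 4 7 2 1 5 3 8

For each element, apply g then f: 1 → 2 → 6; 2 → 7 → 4; 3 → 6 → 7; 4 → 1 → 2; 5 → 5 → 1; 6 → 3 → 5; 7 → 4 → 3; 8 → 8 → 8.
So fg in one-line form is 6 4 7 2 1 5 3 8.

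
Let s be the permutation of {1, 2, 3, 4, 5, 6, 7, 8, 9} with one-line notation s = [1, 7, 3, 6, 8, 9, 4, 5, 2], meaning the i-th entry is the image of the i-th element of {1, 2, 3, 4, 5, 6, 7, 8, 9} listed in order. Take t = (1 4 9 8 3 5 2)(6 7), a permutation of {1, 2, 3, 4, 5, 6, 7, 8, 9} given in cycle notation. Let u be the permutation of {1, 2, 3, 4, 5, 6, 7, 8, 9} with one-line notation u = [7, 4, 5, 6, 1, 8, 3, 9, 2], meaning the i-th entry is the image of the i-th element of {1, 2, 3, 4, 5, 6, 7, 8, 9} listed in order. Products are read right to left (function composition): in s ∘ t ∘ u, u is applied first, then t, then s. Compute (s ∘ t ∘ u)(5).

6

Apply the permutations in order: u(5) = 1, then t(1) = 4, then s(4) = 6. So (s ∘ t ∘ u)(5) = 6.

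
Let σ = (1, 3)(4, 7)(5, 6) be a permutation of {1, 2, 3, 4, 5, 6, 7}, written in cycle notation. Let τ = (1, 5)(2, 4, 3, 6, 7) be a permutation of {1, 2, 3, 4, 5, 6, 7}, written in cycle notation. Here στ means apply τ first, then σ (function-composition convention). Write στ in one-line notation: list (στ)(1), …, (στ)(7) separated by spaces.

Chase each element through τ then σ: 1 → 5 → 6; 2 → 4 → 7; 3 → 6 → 5; 4 → 3 → 1; 5 → 1 → 3; 6 → 7 → 4; 7 → 2 → 2.
So στ in one-line form is 6 7 5 1 3 4 2.

6 7 5 1 3 4 2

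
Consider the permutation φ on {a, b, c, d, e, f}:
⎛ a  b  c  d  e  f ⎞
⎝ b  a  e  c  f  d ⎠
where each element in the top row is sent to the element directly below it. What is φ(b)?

The entry below b in the array is a, so φ(b) = a.

a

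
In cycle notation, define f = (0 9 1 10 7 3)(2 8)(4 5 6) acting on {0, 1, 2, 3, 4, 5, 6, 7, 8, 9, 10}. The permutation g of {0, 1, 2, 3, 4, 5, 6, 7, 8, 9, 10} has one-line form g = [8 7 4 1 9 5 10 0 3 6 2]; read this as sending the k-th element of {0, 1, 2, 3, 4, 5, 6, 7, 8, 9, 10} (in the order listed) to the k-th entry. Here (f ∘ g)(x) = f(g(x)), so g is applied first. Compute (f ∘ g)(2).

5

(f ∘ g)(2) = f(g(2)). g(2) = 4, then f(4) = 5. So (f ∘ g)(2) = 5.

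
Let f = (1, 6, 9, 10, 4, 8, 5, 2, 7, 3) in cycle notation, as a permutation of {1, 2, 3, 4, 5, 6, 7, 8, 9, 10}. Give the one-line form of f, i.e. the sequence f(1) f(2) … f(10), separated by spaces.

Each element maps to the next entry in its cycle (wrapping to the front): 1→6, 2→7, 3→1, 4→8, 5→2, 6→9, 7→3, 8→5, 9→10, 10→4.
Listing these in domain order gives 6 7 1 8 2 9 3 5 10 4.

6 7 1 8 2 9 3 5 10 4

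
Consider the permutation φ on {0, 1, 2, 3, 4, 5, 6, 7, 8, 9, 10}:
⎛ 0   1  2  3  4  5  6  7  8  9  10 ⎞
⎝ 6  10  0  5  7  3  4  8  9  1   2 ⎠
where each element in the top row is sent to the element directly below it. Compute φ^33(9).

Tracing 9 → 1 → … returns to 9 after 9 steps, so 9 lies in a 9-cycle (0, 6, 4, 7, 8, 9, 1, 10, 2).
Powers repeat with period 9 on this cycle, and 33 mod 9 = 6, so φ^33(9) = φ^6(9).
Advancing 6 steps from 9: 9 → 1 → 10 → 2 → 0 → 6 → 4.

4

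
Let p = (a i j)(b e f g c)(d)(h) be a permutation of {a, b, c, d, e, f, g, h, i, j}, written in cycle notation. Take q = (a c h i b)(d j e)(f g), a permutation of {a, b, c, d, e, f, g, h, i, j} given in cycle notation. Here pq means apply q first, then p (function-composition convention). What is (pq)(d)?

q(d) = j, then p(j) = a; composing gives (pq)(d) = a.

a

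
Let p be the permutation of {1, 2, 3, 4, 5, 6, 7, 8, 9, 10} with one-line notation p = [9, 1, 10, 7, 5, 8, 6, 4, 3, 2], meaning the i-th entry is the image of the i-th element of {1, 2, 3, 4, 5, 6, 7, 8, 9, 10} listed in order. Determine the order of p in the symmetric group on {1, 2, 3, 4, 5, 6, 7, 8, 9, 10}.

20

Decomposing into disjoint cycles gives cycle lengths 5, 4, 1.
Since disjoint cycles commute, ord(p) = lcm(5, 4) = 20.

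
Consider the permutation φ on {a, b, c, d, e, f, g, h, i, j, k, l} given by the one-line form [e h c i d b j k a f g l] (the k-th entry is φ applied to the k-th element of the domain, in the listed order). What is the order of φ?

12

Decomposing into disjoint cycles gives cycle lengths 6, 4, 1, 1.
The order is lcm(6, 4) = 12.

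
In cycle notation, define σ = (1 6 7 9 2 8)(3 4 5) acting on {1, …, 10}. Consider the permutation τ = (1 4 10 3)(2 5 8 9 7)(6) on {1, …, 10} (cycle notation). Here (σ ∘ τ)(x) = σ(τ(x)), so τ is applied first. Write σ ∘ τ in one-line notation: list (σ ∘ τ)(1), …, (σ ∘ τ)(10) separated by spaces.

5 3 6 10 1 7 8 2 9 4

Chase each element through τ then σ: 1 → 4 → 5; 2 → 5 → 3; 3 → 1 → 6; 4 → 10 → 10; 5 → 8 → 1; 6 → 6 → 7; 7 → 2 → 8; 8 → 9 → 2; 9 → 7 → 9; 10 → 3 → 4.
Collecting the images, σ ∘ τ = [5 3 6 10 1 7 8 2 9 4].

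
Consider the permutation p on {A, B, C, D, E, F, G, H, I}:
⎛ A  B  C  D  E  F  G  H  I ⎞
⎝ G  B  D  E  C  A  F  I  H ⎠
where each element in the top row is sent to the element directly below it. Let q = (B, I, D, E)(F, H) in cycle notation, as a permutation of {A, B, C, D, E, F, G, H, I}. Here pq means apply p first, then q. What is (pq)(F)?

First apply p: p(F) = A, then q(A) = A. Thus (pq)(F) = A.

A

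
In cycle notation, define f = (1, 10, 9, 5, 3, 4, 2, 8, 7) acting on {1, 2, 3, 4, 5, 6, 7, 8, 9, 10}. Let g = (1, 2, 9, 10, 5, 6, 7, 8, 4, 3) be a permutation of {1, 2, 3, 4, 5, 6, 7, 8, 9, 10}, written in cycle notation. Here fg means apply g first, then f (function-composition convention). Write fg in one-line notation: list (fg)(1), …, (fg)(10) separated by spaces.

8 5 10 4 6 1 7 2 9 3

Chase each element through g then f: 1 → 2 → 8; 2 → 9 → 5; 3 → 1 → 10; 4 → 3 → 4; 5 → 6 → 6; 6 → 7 → 1; 7 → 8 → 7; 8 → 4 → 2; 9 → 10 → 9; 10 → 5 → 3.
So fg in one-line form is 8 5 10 4 6 1 7 2 9 3.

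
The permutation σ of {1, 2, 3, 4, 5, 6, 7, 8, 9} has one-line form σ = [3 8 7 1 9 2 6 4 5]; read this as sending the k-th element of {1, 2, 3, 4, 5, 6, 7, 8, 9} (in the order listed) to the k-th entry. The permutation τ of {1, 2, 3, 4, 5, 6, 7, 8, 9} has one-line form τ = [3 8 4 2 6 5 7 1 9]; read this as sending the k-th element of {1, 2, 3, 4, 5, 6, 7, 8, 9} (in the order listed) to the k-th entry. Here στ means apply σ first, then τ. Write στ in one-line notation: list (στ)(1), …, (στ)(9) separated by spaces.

4 1 7 3 9 8 5 2 6

Chase each element through σ then τ: 1 → 3 → 4; 2 → 8 → 1; 3 → 7 → 7; 4 → 1 → 3; 5 → 9 → 9; 6 → 2 → 8; 7 → 6 → 5; 8 → 4 → 2; 9 → 5 → 6.
So στ in one-line form is 4 1 7 3 9 8 5 2 6.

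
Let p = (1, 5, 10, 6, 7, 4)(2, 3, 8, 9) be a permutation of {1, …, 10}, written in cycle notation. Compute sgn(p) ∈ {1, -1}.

1

The cycle lengths are 6, 4.
A cycle of length ℓ contributes ℓ−1 transpositions, so p is a product of 5 + 3 = 8 transpositions — even.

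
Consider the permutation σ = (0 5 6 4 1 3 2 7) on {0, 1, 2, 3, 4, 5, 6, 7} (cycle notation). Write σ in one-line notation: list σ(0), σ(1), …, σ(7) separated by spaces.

5 3 7 2 1 6 4 0

Image by image: 0↦5, 1↦3, 2↦7, 3↦2, 4↦1, 5↦6, 6↦4, 7↦0.
So the one-line form is 5 3 7 2 1 6 4 0.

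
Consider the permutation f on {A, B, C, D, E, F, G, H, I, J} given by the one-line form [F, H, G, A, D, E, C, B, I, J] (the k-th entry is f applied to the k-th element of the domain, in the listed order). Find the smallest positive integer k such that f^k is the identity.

4

Writing f as disjoint cycles, the cycle lengths are 4, 2, 2, 1, 1.
The order of f is the least common multiple of its cycle lengths: lcm(4, 2, 2) = 4.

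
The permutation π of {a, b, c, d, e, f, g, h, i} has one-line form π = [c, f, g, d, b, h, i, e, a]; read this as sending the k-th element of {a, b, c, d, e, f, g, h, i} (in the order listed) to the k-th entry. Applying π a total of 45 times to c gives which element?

Tracing c → g → … returns to c after 4 steps, so c lies in a 4-cycle (a, c, g, i).
On a 4-cycle, π^4 is the identity, so π^45 = π^1 there (45 ≡ 1 mod 4).
Advancing 1 step from c: c → g.

g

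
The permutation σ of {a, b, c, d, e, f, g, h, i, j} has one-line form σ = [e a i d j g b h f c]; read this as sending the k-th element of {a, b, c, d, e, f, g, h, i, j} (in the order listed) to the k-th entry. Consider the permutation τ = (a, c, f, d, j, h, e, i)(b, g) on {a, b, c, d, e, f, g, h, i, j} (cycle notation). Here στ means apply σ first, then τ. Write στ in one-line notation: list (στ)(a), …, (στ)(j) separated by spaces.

For each element, apply σ then τ: a → e → i; b → a → c; c → i → a; d → d → j; e → j → h; f → g → b; g → b → g; h → h → e; i → f → d; j → c → f.
So στ in one-line form is i c a j h b g e d f.

i c a j h b g e d f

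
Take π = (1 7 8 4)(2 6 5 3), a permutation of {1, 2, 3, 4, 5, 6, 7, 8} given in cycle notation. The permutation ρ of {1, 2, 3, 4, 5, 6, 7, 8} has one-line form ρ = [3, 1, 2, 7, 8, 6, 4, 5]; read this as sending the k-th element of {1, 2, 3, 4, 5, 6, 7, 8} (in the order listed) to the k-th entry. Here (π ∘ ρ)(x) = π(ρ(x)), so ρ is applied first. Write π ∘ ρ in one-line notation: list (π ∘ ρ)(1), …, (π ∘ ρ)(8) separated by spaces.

(π ∘ ρ)(x) = π(ρ(x)). Computing each image: π(ρ(1)) = π(3) = 2, π(ρ(2)) = π(1) = 7, π(ρ(3)) = π(2) = 6, π(ρ(4)) = π(7) = 8, π(ρ(5)) = π(8) = 4, π(ρ(6)) = π(6) = 5, π(ρ(7)) = π(4) = 1, π(ρ(8)) = π(5) = 3.
Hence π ∘ ρ = [2 7 6 8 4 5 1 3].

2 7 6 8 4 5 1 3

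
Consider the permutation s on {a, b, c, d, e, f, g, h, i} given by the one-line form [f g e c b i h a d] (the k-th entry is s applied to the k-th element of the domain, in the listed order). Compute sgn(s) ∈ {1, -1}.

In disjoint-cycle form the cycle lengths are 9.
A cycle of length ℓ contributes ℓ−1 transpositions, so s is a product of 8 transpositions — even.

1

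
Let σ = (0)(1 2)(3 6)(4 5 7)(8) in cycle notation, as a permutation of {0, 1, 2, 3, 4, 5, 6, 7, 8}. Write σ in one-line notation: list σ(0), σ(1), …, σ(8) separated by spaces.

Image by image: 0↦0, 1↦2, 2↦1, 3↦6, 4↦5, 5↦7, 6↦3, 7↦4, 8↦8.
So the one-line form is 0 2 1 6 5 7 3 4 8.

0 2 1 6 5 7 3 4 8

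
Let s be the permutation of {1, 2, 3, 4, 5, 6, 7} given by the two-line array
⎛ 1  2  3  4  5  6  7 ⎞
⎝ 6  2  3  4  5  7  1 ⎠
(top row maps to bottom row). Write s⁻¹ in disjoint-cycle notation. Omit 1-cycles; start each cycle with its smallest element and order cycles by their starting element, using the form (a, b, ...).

First write s in disjoint cycles: (1, 6, 7).
The inverse reverses every cycle; in canonical form, s⁻¹ = (1, 7, 6).

(1, 7, 6)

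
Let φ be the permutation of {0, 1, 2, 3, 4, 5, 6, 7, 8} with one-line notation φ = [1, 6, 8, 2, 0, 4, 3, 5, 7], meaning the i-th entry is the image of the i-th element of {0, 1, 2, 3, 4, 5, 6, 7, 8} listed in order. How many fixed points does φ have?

No element satisfies φ(x) = x, so there are 0 fixed points.

0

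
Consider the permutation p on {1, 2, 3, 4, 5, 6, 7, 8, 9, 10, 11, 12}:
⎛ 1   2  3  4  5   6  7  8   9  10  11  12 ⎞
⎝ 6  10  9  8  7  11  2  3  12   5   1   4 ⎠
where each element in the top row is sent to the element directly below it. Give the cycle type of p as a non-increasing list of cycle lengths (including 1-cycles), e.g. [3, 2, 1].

[5, 4, 3]

The disjoint cycles are (1, 6, 11)(2, 10, 5, 7)(3, 9, 12, 4, 8), with lengths 5, 4, 3 in non-increasing order.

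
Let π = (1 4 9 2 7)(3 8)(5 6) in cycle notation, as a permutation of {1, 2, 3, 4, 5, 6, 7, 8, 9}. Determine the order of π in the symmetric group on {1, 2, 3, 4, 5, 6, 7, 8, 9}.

10

The cycle type of π is (5, 2, 2).
The order of π is the least common multiple of its cycle lengths: lcm(5, 2, 2) = 10.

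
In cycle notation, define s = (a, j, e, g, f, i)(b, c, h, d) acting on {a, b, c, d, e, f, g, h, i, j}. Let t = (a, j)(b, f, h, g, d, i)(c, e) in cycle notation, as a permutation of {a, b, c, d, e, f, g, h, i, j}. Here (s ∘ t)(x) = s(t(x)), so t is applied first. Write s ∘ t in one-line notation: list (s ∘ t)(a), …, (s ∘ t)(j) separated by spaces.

e i g a h d b f c j

(s ∘ t)(x) = s(t(x)). Computing each image: s(t(a)) = s(j) = e, s(t(b)) = s(f) = i, s(t(c)) = s(e) = g, s(t(d)) = s(i) = a, s(t(e)) = s(c) = h, s(t(f)) = s(h) = d, s(t(g)) = s(d) = b, s(t(h)) = s(g) = f, s(t(i)) = s(b) = c, s(t(j)) = s(a) = j.
Hence s ∘ t = [e i g a h d b f c j].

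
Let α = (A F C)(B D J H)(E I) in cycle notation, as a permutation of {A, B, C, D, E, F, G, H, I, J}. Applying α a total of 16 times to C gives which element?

C lies in the 3-cycle (A F C).
Powers repeat with period 3 on this cycle, and 16 mod 3 = 1, so α^16(C) = α^1(C).
Stepping 1 place around the cycle: C → A.

A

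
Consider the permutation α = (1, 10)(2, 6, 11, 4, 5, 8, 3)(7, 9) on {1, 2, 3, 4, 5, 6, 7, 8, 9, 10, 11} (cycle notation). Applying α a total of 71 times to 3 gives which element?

3 lies in the 7-cycle (2, 6, 11, 4, 5, 8, 3).
On a 7-cycle, α^7 is the identity, so α^71 = α^1 there (71 ≡ 1 mod 7).
Stepping 1 place around the cycle: 3 → 2.

2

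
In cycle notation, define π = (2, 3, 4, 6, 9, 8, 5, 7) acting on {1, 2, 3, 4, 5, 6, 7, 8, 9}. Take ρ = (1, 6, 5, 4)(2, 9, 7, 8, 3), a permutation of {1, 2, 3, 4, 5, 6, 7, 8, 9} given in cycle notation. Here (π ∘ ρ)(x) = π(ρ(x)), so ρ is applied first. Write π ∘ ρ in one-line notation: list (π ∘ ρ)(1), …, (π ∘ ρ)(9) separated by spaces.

9 8 3 1 6 7 5 4 2

For each element, apply ρ then π: 1 → 6 → 9; 2 → 9 → 8; 3 → 2 → 3; 4 → 1 → 1; 5 → 4 → 6; 6 → 5 → 7; 7 → 8 → 5; 8 → 3 → 4; 9 → 7 → 2.
Collecting the images, π ∘ ρ = [9 8 3 1 6 7 5 4 2].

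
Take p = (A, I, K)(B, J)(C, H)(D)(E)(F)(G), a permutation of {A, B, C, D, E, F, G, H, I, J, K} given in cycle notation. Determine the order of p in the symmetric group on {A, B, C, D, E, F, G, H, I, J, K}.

6

The cycle type of p is (3, 2, 2, 1, 1, 1, 1).
The order is lcm(3, 2, 2) = 6.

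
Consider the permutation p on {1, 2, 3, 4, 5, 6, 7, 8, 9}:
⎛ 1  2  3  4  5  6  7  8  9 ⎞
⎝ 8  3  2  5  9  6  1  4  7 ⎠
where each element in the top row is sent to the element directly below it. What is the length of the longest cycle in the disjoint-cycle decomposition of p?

Decomposing into disjoint cycles gives (1, 8, 4, 5, 9, 7)(2, 3); the longest has length 6.

6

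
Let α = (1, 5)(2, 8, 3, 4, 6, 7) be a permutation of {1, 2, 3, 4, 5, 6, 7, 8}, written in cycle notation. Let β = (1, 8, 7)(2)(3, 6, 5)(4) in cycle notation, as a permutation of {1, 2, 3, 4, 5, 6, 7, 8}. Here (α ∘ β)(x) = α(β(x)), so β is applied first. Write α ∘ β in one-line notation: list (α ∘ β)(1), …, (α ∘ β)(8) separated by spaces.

3 8 7 6 4 1 5 2

(α ∘ β)(x) = α(β(x)). Computing each image: α(β(1)) = α(8) = 3, α(β(2)) = α(2) = 8, α(β(3)) = α(6) = 7, α(β(4)) = α(4) = 6, α(β(5)) = α(3) = 4, α(β(6)) = α(5) = 1, α(β(7)) = α(1) = 5, α(β(8)) = α(7) = 2.
Hence α ∘ β = [3 8 7 6 4 1 5 2].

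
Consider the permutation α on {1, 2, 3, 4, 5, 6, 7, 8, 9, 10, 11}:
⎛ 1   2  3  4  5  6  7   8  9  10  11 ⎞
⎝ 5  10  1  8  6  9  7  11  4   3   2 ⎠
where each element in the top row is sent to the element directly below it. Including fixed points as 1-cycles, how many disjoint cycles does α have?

2

The cycle decomposition is (1 5 6 9 4 8 11 2 10 3)(7), which has 2 cycles (counting 1-cycles).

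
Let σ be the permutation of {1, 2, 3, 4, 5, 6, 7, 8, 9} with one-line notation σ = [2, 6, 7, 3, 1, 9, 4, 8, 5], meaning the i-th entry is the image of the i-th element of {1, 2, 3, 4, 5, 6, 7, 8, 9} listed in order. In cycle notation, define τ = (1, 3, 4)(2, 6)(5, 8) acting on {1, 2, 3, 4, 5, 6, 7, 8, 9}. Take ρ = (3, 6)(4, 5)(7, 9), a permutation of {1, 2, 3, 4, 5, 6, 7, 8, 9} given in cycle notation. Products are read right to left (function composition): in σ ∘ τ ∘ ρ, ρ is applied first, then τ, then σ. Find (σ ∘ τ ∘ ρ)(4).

(σ ∘ τ ∘ ρ)(4) = σ(τ(ρ(4))). ρ(4) = 5, then τ(5) = 8, then σ(8) = 8, so the result is 8.

8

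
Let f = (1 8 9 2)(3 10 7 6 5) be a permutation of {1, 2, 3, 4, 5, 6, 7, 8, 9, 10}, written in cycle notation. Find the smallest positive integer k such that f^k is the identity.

The cycle type of f is (5, 4, 1).
The order of f is the least common multiple of its cycle lengths: lcm(5, 4) = 20.

20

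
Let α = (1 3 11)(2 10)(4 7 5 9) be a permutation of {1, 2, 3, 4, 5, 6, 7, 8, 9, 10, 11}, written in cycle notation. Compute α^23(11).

11 lies in the 3-cycle (1 3 11).
On a 3-cycle, α^3 is the identity, so α^23 = α^2 there (23 ≡ 2 mod 3).
Advancing 2 steps from 11: 11 → 1 → 3.

3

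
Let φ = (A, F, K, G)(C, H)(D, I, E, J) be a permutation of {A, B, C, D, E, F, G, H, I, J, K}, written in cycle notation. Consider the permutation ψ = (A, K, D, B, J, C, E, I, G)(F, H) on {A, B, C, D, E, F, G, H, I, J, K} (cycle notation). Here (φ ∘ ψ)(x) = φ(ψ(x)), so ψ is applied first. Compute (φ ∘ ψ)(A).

ψ(A) = K, then φ(K) = G; composing gives (φ ∘ ψ)(A) = G.

G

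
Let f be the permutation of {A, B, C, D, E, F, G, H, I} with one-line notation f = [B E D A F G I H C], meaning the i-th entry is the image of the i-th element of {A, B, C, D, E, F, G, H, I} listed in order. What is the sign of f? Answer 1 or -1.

In disjoint-cycle form the cycle lengths are 8, 1.
A cycle of length ℓ contributes ℓ−1 transpositions, so f is a product of 7 transpositions — odd.

-1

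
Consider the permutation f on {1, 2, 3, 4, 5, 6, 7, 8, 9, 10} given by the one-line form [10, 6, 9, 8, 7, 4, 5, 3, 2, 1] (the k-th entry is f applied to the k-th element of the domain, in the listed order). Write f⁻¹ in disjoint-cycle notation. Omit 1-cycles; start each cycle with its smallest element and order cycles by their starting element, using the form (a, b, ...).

The cycle decomposition of f is (1, 10)(2, 6, 4, 8, 3, 9)(5, 7).
The inverse reverses every cycle; in canonical form, f⁻¹ = (1, 10)(2, 9, 3, 8, 4, 6)(5, 7).

(1, 10)(2, 9, 3, 8, 4, 6)(5, 7)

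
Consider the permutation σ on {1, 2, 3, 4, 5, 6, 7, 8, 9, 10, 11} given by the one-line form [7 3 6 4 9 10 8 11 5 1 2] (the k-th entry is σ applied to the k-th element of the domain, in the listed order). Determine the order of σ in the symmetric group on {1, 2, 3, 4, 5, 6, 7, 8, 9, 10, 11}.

8

The disjoint-cycle form of σ has cycle lengths 8, 2, 1.
The order is lcm(8, 2) = 8.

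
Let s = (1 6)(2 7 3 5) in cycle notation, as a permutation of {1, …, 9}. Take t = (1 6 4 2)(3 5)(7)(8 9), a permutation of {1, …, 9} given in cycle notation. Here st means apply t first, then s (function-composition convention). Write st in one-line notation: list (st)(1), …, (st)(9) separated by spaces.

1 6 2 7 5 4 3 9 8

Chase each element through t then s: 1 → 6 → 1; 2 → 1 → 6; 3 → 5 → 2; 4 → 2 → 7; 5 → 3 → 5; 6 → 4 → 4; 7 → 7 → 3; 8 → 9 → 9; 9 → 8 → 8.
So st in one-line form is 1 6 2 7 5 4 3 9 8.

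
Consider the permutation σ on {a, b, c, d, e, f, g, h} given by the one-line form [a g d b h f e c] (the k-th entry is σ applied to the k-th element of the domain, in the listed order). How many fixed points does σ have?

2

The fixed points (elements with σ(x) = x) are {a, f}, so there are 2.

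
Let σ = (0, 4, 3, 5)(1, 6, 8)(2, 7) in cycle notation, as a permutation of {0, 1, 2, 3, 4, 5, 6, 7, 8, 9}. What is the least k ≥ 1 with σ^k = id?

12

The cycle type of σ is (4, 3, 2, 1).
Since disjoint cycles commute, ord(σ) = lcm(4, 3, 2) = 12.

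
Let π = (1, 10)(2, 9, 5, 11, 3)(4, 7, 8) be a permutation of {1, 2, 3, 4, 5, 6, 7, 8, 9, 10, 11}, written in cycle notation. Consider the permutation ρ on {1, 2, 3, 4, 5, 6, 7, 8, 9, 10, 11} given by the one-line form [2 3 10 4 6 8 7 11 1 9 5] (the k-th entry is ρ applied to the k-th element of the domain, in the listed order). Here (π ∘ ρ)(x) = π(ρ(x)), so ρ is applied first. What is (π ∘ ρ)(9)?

10

(π ∘ ρ)(9) = π(ρ(9)). ρ(9) = 1, then π(1) = 10. So (π ∘ ρ)(9) = 10.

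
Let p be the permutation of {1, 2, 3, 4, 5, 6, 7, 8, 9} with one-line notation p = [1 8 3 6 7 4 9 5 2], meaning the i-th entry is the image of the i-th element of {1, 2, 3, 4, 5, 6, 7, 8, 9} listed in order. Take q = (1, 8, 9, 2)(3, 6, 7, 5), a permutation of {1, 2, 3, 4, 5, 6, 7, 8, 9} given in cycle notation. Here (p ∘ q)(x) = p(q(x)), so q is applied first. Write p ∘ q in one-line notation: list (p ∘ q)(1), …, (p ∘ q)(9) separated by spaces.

Chase each element through q then p: 1 → 8 → 5; 2 → 1 → 1; 3 → 6 → 4; 4 → 4 → 6; 5 → 3 → 3; 6 → 7 → 9; 7 → 5 → 7; 8 → 9 → 2; 9 → 2 → 8.
So p ∘ q in one-line form is 5 1 4 6 3 9 7 2 8.

5 1 4 6 3 9 7 2 8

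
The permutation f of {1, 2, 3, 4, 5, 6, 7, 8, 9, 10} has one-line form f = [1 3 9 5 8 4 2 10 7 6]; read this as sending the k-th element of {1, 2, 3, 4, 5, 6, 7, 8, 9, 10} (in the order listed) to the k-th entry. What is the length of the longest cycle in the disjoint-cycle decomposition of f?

Decomposing into disjoint cycles gives (2 3 9 7)(4 5 8 10 6); the longest has length 5.

5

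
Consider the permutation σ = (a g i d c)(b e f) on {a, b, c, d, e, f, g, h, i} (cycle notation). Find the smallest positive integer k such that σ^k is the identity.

The disjoint cycles have lengths 5, 3, 1.
Since disjoint cycles commute, ord(σ) = lcm(5, 3) = 15.

15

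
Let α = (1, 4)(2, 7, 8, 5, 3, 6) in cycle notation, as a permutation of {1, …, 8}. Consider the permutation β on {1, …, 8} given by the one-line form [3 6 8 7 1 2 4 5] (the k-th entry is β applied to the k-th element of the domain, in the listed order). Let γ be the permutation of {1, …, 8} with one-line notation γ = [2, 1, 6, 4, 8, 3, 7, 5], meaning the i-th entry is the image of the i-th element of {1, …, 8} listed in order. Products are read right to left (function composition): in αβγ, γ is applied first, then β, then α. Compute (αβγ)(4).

Apply the permutations in order: γ(4) = 4, then β(4) = 7, then α(7) = 8. So (αβγ)(4) = 8.

8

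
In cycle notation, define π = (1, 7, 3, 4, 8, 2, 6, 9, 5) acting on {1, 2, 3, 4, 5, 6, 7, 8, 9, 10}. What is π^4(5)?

5 lies in the 9-cycle (1, 7, 3, 4, 8, 2, 6, 9, 5).
Advancing 4 steps from 5: 5 → 1 → 7 → 3 → 4.

4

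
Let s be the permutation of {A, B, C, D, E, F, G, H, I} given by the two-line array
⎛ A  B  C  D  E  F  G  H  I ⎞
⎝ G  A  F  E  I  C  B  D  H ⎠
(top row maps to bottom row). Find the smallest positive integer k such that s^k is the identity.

12

Writing s as disjoint cycles, the cycle lengths are 4, 3, 2.
Since disjoint cycles commute, ord(s) = lcm(4, 3, 2) = 12.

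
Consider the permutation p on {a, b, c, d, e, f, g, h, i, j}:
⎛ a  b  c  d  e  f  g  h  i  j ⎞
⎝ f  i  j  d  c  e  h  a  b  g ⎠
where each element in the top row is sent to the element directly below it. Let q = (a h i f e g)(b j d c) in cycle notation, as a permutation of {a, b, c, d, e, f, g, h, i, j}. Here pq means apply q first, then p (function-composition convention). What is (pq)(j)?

First apply q: q(j) = d, then p(d) = d. Thus (pq)(j) = d.

d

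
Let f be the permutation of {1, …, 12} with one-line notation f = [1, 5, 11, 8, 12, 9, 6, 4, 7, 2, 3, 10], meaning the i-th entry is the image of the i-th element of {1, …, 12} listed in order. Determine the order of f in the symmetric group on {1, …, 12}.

Writing f as disjoint cycles, the cycle lengths are 4, 3, 2, 2, 1.
Since disjoint cycles commute, ord(f) = lcm(4, 3, 2, 2) = 12.

12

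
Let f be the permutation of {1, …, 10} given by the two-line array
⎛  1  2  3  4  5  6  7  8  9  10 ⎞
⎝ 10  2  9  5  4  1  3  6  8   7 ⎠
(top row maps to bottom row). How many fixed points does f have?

The fixed points (elements with f(x) = x) are {2}, so there is 1.

1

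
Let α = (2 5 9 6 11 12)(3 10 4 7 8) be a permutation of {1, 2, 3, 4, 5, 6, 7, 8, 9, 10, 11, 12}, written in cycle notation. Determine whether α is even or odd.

odd

The cycle lengths are 6, 5, 1.
A cycle of length ℓ contributes ℓ−1 transpositions, so α is a product of 5 + 4 = 9 transpositions — odd.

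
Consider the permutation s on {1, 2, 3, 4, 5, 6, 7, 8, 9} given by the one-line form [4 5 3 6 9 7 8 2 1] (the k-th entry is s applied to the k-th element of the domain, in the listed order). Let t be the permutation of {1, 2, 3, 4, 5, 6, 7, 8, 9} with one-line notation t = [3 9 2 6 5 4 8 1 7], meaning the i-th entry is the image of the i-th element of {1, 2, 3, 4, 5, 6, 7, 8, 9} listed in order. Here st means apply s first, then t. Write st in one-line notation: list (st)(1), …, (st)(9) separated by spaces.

(st)(x) = t(s(x)). Computing each image: t(s(1)) = t(4) = 6, t(s(2)) = t(5) = 5, t(s(3)) = t(3) = 2, t(s(4)) = t(6) = 4, t(s(5)) = t(9) = 7, t(s(6)) = t(7) = 8, t(s(7)) = t(8) = 1, t(s(8)) = t(2) = 9, t(s(9)) = t(1) = 3.
Hence st = [6 5 2 4 7 8 1 9 3].

6 5 2 4 7 8 1 9 3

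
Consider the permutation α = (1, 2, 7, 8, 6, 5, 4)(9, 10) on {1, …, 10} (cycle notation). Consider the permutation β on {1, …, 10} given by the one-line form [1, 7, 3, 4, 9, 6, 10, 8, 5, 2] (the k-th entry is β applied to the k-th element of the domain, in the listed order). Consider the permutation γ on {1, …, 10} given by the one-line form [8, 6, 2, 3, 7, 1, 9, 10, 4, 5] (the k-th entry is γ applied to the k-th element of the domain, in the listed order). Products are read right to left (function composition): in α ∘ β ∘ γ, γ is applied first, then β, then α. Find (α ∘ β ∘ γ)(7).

4

(α ∘ β ∘ γ)(7) = α(β(γ(7))). γ(7) = 9, then β(9) = 5, then α(5) = 4, so the result is 4.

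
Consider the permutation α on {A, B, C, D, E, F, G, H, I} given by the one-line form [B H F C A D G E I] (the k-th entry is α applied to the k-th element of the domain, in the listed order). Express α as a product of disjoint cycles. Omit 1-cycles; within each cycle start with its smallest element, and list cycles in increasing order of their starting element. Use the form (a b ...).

(A B H E)(C F D)

From A: A → B → H → E → A, closing the cycle (A B H E).
Repeating from the next unused element and collecting all non-trivial cycles gives (A B H E)(C F D).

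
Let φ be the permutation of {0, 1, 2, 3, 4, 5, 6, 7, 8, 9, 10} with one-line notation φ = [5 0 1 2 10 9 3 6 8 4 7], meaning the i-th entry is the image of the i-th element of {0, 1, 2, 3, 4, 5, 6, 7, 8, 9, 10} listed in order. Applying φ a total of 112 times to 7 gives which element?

3

Tracing 7 → 6 → … returns to 7 after 10 steps, so 7 lies in a 10-cycle (0, 5, 9, 4, 10, 7, 6, 3, 2, 1).
Powers repeat with period 10 on this cycle, and 112 mod 10 = 2, so φ^112(7) = φ^2(7).
Stepping 2 places around the cycle: 7 → 6 → 3.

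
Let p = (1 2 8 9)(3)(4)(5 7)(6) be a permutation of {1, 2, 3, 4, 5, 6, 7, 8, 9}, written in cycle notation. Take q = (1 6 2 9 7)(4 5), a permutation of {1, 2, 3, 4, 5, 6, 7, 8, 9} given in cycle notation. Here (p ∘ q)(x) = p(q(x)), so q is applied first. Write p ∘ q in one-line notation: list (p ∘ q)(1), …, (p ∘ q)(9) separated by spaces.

(p ∘ q)(x) = p(q(x)). Computing each image: p(q(1)) = p(6) = 6, p(q(2)) = p(9) = 1, p(q(3)) = p(3) = 3, p(q(4)) = p(5) = 7, p(q(5)) = p(4) = 4, p(q(6)) = p(2) = 8, p(q(7)) = p(1) = 2, p(q(8)) = p(8) = 9, p(q(9)) = p(7) = 5.
Hence p ∘ q = [6 1 3 7 4 8 2 9 5].

6 1 3 7 4 8 2 9 5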